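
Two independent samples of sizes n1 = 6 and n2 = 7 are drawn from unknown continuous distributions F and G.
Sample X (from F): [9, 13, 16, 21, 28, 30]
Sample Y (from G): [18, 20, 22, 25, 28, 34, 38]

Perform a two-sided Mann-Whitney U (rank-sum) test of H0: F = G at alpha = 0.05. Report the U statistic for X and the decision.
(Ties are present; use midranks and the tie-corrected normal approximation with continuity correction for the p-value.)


Step 1: Combine and sort all 13 observations; assign midranks.
sorted (value, group): (9,X), (13,X), (16,X), (18,Y), (20,Y), (21,X), (22,Y), (25,Y), (28,X), (28,Y), (30,X), (34,Y), (38,Y)
ranks: 9->1, 13->2, 16->3, 18->4, 20->5, 21->6, 22->7, 25->8, 28->9.5, 28->9.5, 30->11, 34->12, 38->13
Step 2: Rank sum for X: R1 = 1 + 2 + 3 + 6 + 9.5 + 11 = 32.5.
Step 3: U_X = R1 - n1(n1+1)/2 = 32.5 - 6*7/2 = 32.5 - 21 = 11.5.
       U_Y = n1*n2 - U_X = 42 - 11.5 = 30.5.
Step 4: Ties are present, so use the tie-corrected normal approximation (with continuity correction) for the p-value.
Step 5: p-value = 0.197926; compare to alpha = 0.05. fail to reject H0.

U_X = 11.5, p = 0.197926, fail to reject H0 at alpha = 0.05.


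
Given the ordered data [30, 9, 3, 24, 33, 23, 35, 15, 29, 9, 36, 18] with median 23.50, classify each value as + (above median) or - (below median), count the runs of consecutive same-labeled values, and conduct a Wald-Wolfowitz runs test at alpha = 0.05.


Step 1: Compute median = 23.50; label A = above, B = below.
Labels in order: ABBAABABABAB  (n_A = 6, n_B = 6)
Step 2: Count runs R = 10.
Step 3: Under H0 (random ordering), E[R] = 2*n_A*n_B/(n_A+n_B) + 1 = 2*6*6/12 + 1 = 7.0000.
        Var[R] = 2*n_A*n_B*(2*n_A*n_B - n_A - n_B) / ((n_A+n_B)^2 * (n_A+n_B-1)) = 4320/1584 = 2.7273.
        SD[R] = 1.6514.
Step 4: Continuity-corrected z = (R - 0.5 - E[R]) / SD[R] = (10 - 0.5 - 7.0000) / 1.6514 = 1.5138.
Step 5: Two-sided p-value via normal approximation = 2*(1 - Phi(|z|)) = 0.130070.
Step 6: alpha = 0.05. fail to reject H0.

R = 10, z = 1.5138, p = 0.130070, fail to reject H0.


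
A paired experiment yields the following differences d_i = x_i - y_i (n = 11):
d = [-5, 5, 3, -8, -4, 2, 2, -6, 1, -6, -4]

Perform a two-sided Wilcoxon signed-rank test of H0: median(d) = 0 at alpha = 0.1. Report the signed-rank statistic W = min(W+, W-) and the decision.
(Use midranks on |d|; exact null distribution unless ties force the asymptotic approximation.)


Step 1: Drop any zero differences (none here) and take |d_i|.
|d| = [5, 5, 3, 8, 4, 2, 2, 6, 1, 6, 4]
Step 2: Midrank |d_i| (ties get averaged ranks).
ranks: |5|->7.5, |5|->7.5, |3|->4, |8|->11, |4|->5.5, |2|->2.5, |2|->2.5, |6|->9.5, |1|->1, |6|->9.5, |4|->5.5
Step 3: Attach original signs; sum ranks with positive sign and with negative sign.
W+ = 7.5 + 4 + 2.5 + 2.5 + 1 = 17.5
W- = 7.5 + 11 + 5.5 + 9.5 + 9.5 + 5.5 = 48.5
(Check: W+ + W- = 66 should equal n(n+1)/2 = 66.)
Step 4: Test statistic W = min(W+, W-) = 17.5.
Step 5: Ties in |d|, so use the tie-corrected normal approximation.
        E[W] = n(n+1)/4 = 11*12/4 = 33.
        Tie groups: |d|=2 (t=2), |d|=4 (t=2), |d|=5 (t=2), |d|=6 (t=2); sum(t^3 - t) = 24.
        Var[W] = n(n+1)(2n+1)/24 - sum(t^3-t)/48 = 3036/24 - 24/48 = 126.
        z = (W - E[W]) / sqrt(Var[W]) = (17.5 - 33) / 11.2250 = -1.3808.
        Two-sided p = 2*Phi(z) = 0.167325.
Step 6: alpha = 0.1. fail to reject H0.

W+ = 17.5, W- = 48.5, W = min = 17.5, p = 0.167325, fail to reject H0.


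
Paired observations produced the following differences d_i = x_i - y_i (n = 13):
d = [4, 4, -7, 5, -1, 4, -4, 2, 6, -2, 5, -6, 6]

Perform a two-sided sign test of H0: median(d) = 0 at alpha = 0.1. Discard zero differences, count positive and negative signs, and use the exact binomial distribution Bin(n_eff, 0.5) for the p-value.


Step 1: Discard zero differences. Original n = 13; n_eff = number of nonzero differences = 13.
Nonzero differences (with sign): +4, +4, -7, +5, -1, +4, -4, +2, +6, -2, +5, -6, +6
Step 2: Count signs: positive = 8, negative = 5.
Step 3: Under H0: P(positive) = 0.5, so the number of positives S ~ Bin(13, 0.5).
Step 4: Two-sided exact p-value = sum of Bin(13,0.5) probabilities at or below the observed probability = 0.581055.
Step 5: alpha = 0.1. fail to reject H0.

n_eff = 13, pos = 8, neg = 5, p = 0.581055, fail to reject H0.


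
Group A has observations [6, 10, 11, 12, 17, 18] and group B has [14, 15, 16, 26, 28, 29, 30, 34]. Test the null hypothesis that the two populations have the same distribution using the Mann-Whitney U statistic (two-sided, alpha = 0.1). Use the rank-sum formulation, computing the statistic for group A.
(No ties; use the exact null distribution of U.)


Step 1: Combine and sort all 14 observations; assign midranks.
sorted (value, group): (6,X), (10,X), (11,X), (12,X), (14,Y), (15,Y), (16,Y), (17,X), (18,X), (26,Y), (28,Y), (29,Y), (30,Y), (34,Y)
ranks: 6->1, 10->2, 11->3, 12->4, 14->5, 15->6, 16->7, 17->8, 18->9, 26->10, 28->11, 29->12, 30->13, 34->14
Step 2: Rank sum for X: R1 = 1 + 2 + 3 + 4 + 8 + 9 = 27.
Step 3: U_X = R1 - n1(n1+1)/2 = 27 - 6*7/2 = 27 - 21 = 6.
       U_Y = n1*n2 - U_X = 48 - 6 = 42.
Step 4: No ties, so the exact null distribution of U (based on enumerating the C(14,6) = 3003 equally likely rank assignments) gives the two-sided p-value.
Step 5: p-value = 0.019980; compare to alpha = 0.1. reject H0.

U_X = 6, p = 0.019980, reject H0 at alpha = 0.1.


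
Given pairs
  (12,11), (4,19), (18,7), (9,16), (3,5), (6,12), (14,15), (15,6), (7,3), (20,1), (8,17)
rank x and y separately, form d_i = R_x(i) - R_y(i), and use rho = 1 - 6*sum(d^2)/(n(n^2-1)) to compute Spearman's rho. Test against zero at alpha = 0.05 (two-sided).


Step 1: Rank x and y separately (midranks; no ties here).
rank(x): 12->7, 4->2, 18->10, 9->6, 3->1, 6->3, 14->8, 15->9, 7->4, 20->11, 8->5
rank(y): 11->6, 19->11, 7->5, 16->9, 5->3, 12->7, 15->8, 6->4, 3->2, 1->1, 17->10
Step 2: d_i = R_x(i) - R_y(i); compute d_i^2.
  (7-6)^2=1, (2-11)^2=81, (10-5)^2=25, (6-9)^2=9, (1-3)^2=4, (3-7)^2=16, (8-8)^2=0, (9-4)^2=25, (4-2)^2=4, (11-1)^2=100, (5-10)^2=25
sum(d^2) = 290.
Step 3: rho = 1 - 6*290 / (11*(11^2 - 1)) = 1 - 1740/1320 = -0.318182.
Step 4: Under H0, t = rho * sqrt((n-2)/(1-rho^2)) = -1.0069 ~ t(9).
Step 5: Two-sided p-value from the t-distribution with 9 df = 0.340298.
Step 6: alpha = 0.05. fail to reject H0.

rho = -0.3182, p = 0.340298, fail to reject H0 at alpha = 0.05.


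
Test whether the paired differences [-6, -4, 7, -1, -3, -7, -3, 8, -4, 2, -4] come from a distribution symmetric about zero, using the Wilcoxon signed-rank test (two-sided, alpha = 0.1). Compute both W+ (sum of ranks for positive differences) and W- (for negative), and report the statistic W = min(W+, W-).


Step 1: Drop any zero differences (none here) and take |d_i|.
|d| = [6, 4, 7, 1, 3, 7, 3, 8, 4, 2, 4]
Step 2: Midrank |d_i| (ties get averaged ranks).
ranks: |6|->8, |4|->6, |7|->9.5, |1|->1, |3|->3.5, |7|->9.5, |3|->3.5, |8|->11, |4|->6, |2|->2, |4|->6
Step 3: Attach original signs; sum ranks with positive sign and with negative sign.
W+ = 9.5 + 11 + 2 = 22.5
W- = 8 + 6 + 1 + 3.5 + 9.5 + 3.5 + 6 + 6 = 43.5
(Check: W+ + W- = 66 should equal n(n+1)/2 = 66.)
Step 4: Test statistic W = min(W+, W-) = 22.5.
Step 5: Ties in |d|, so use the tie-corrected normal approximation.
        E[W] = n(n+1)/4 = 11*12/4 = 33.
        Tie groups: |d|=3 (t=2), |d|=4 (t=3), |d|=7 (t=2); sum(t^3 - t) = 36.
        Var[W] = n(n+1)(2n+1)/24 - sum(t^3-t)/48 = 3036/24 - 36/48 = 125.75.
        z = (W - E[W]) / sqrt(Var[W]) = (22.5 - 33) / 11.2138 = -0.9363.
        Two-sided p = 2*Phi(z) = 0.349096.
Step 6: alpha = 0.1. fail to reject H0.

W+ = 22.5, W- = 43.5, W = min = 22.5, p = 0.349096, fail to reject H0.


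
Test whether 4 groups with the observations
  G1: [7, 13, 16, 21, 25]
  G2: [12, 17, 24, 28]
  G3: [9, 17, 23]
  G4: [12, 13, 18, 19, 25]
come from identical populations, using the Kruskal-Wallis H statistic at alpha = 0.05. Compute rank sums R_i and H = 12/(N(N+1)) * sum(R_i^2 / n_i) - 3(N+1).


Step 1: Combine all N = 17 observations and assign midranks.
sorted (value, group, rank): (7,G1,1), (9,G3,2), (12,G2,3.5), (12,G4,3.5), (13,G1,5.5), (13,G4,5.5), (16,G1,7), (17,G2,8.5), (17,G3,8.5), (18,G4,10), (19,G4,11), (21,G1,12), (23,G3,13), (24,G2,14), (25,G1,15.5), (25,G4,15.5), (28,G2,17)
Step 2: Sum ranks within each group.
R_1 = 41 (n_1 = 5)
R_2 = 43 (n_2 = 4)
R_3 = 23.5 (n_3 = 3)
R_4 = 45.5 (n_4 = 5)
Step 3: H = 12/(N(N+1)) * sum(R_i^2/n_i) - 3(N+1)
     = 12/(17*18) * (41^2/5 + 43^2/4 + 23.5^2/3 + 45.5^2/5) - 3*18
     = 0.039216 * 1396.58 - 54
     = 0.767974.
Step 4: Ties present; correction factor C = 1 - 24/(17^3 - 17) = 0.995098. Corrected H = 0.767974 / 0.995098 = 0.771757.
Step 5: Under H0, H ~ chi^2(3); p-value = 0.856210.
Step 6: alpha = 0.05. fail to reject H0.

H = 0.7718, df = 3, p = 0.856210, fail to reject H0.


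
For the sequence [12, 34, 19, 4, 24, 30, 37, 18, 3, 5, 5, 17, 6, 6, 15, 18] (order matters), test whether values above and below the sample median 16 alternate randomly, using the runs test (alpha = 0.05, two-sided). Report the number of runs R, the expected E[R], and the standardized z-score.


Step 1: Compute median = 16; label A = above, B = below.
Labels in order: BAABAAAABBBABBBA  (n_A = 8, n_B = 8)
Step 2: Count runs R = 8.
Step 3: Under H0 (random ordering), E[R] = 2*n_A*n_B/(n_A+n_B) + 1 = 2*8*8/16 + 1 = 9.0000.
        Var[R] = 2*n_A*n_B*(2*n_A*n_B - n_A - n_B) / ((n_A+n_B)^2 * (n_A+n_B-1)) = 14336/3840 = 3.7333.
        SD[R] = 1.9322.
Step 4: Continuity-corrected z = (R + 0.5 - E[R]) / SD[R] = (8 + 0.5 - 9.0000) / 1.9322 = -0.2588.
Step 5: Two-sided p-value via normal approximation = 2*(1 - Phi(|z|)) = 0.795809.
Step 6: alpha = 0.05. fail to reject H0.

R = 8, z = -0.2588, p = 0.795809, fail to reject H0.


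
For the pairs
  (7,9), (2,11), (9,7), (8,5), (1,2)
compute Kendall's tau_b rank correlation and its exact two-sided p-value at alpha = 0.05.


Step 1: Enumerate the 10 unordered pairs (i,j) with i<j and classify each by sign(x_j-x_i) * sign(y_j-y_i).
  (1,2):dx=-5,dy=+2->D; (1,3):dx=+2,dy=-2->D; (1,4):dx=+1,dy=-4->D; (1,5):dx=-6,dy=-7->C
  (2,3):dx=+7,dy=-4->D; (2,4):dx=+6,dy=-6->D; (2,5):dx=-1,dy=-9->C; (3,4):dx=-1,dy=-2->C
  (3,5):dx=-8,dy=-5->C; (4,5):dx=-7,dy=-3->C
Step 2: C = 5, D = 5, total pairs = 10.
Step 3: tau = (C - D)/(n(n-1)/2) = (5 - 5)/10 = 0.000000.
Step 4: Exact two-sided p-value (enumerate n! = 120 permutations of y under H0): p = 1.000000.
Step 5: alpha = 0.05. fail to reject H0.

tau_b = 0.0000 (C=5, D=5), p = 1.000000, fail to reject H0.


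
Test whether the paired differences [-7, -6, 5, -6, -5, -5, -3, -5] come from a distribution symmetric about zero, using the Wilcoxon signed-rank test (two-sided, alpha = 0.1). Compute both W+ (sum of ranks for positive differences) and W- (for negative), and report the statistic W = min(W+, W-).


Step 1: Drop any zero differences (none here) and take |d_i|.
|d| = [7, 6, 5, 6, 5, 5, 3, 5]
Step 2: Midrank |d_i| (ties get averaged ranks).
ranks: |7|->8, |6|->6.5, |5|->3.5, |6|->6.5, |5|->3.5, |5|->3.5, |3|->1, |5|->3.5
Step 3: Attach original signs; sum ranks with positive sign and with negative sign.
W+ = 3.5 = 3.5
W- = 8 + 6.5 + 6.5 + 3.5 + 3.5 + 1 + 3.5 = 32.5
(Check: W+ + W- = 36 should equal n(n+1)/2 = 36.)
Step 4: Test statistic W = min(W+, W-) = 3.5.
Step 5: Ties in |d|, so use the tie-corrected normal approximation.
        E[W] = n(n+1)/4 = 8*9/4 = 18.
        Tie groups: |d|=5 (t=4), |d|=6 (t=2); sum(t^3 - t) = 66.
        Var[W] = n(n+1)(2n+1)/24 - sum(t^3-t)/48 = 1224/24 - 66/48 = 49.625.
        z = (W - E[W]) / sqrt(Var[W]) = (3.5 - 18) / 7.0445 = -2.0583.
        Two-sided p = 2*Phi(z) = 0.039557.
Step 6: alpha = 0.1. reject H0.

W+ = 3.5, W- = 32.5, W = min = 3.5, p = 0.039557, reject H0.


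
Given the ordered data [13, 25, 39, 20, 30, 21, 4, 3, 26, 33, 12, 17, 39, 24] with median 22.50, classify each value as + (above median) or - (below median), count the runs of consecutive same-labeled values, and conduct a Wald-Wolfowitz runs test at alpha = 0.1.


Step 1: Compute median = 22.50; label A = above, B = below.
Labels in order: BAABABBBAABBAA  (n_A = 7, n_B = 7)
Step 2: Count runs R = 8.
Step 3: Under H0 (random ordering), E[R] = 2*n_A*n_B/(n_A+n_B) + 1 = 2*7*7/14 + 1 = 8.0000.
        Var[R] = 2*n_A*n_B*(2*n_A*n_B - n_A - n_B) / ((n_A+n_B)^2 * (n_A+n_B-1)) = 8232/2548 = 3.2308.
        SD[R] = 1.7974.
Step 4: R = E[R], so z = 0 with no continuity correction.
Step 5: Two-sided p-value via normal approximation = 2*(1 - Phi(|z|)) = 1.000000.
Step 6: alpha = 0.1. fail to reject H0.

R = 8, z = 0.0000, p = 1.000000, fail to reject H0.


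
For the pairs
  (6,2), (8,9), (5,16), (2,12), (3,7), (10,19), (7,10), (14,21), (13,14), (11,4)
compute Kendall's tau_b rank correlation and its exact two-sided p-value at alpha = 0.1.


Step 1: Enumerate the 45 unordered pairs (i,j) with i<j and classify each by sign(x_j-x_i) * sign(y_j-y_i).
  (1,2):dx=+2,dy=+7->C; (1,3):dx=-1,dy=+14->D; (1,4):dx=-4,dy=+10->D; (1,5):dx=-3,dy=+5->D
  (1,6):dx=+4,dy=+17->C; (1,7):dx=+1,dy=+8->C; (1,8):dx=+8,dy=+19->C; (1,9):dx=+7,dy=+12->C
  (1,10):dx=+5,dy=+2->C; (2,3):dx=-3,dy=+7->D; (2,4):dx=-6,dy=+3->D; (2,5):dx=-5,dy=-2->C
  (2,6):dx=+2,dy=+10->C; (2,7):dx=-1,dy=+1->D; (2,8):dx=+6,dy=+12->C; (2,9):dx=+5,dy=+5->C
  (2,10):dx=+3,dy=-5->D; (3,4):dx=-3,dy=-4->C; (3,5):dx=-2,dy=-9->C; (3,6):dx=+5,dy=+3->C
  (3,7):dx=+2,dy=-6->D; (3,8):dx=+9,dy=+5->C; (3,9):dx=+8,dy=-2->D; (3,10):dx=+6,dy=-12->D
  (4,5):dx=+1,dy=-5->D; (4,6):dx=+8,dy=+7->C; (4,7):dx=+5,dy=-2->D; (4,8):dx=+12,dy=+9->C
  (4,9):dx=+11,dy=+2->C; (4,10):dx=+9,dy=-8->D; (5,6):dx=+7,dy=+12->C; (5,7):dx=+4,dy=+3->C
  (5,8):dx=+11,dy=+14->C; (5,9):dx=+10,dy=+7->C; (5,10):dx=+8,dy=-3->D; (6,7):dx=-3,dy=-9->C
  (6,8):dx=+4,dy=+2->C; (6,9):dx=+3,dy=-5->D; (6,10):dx=+1,dy=-15->D; (7,8):dx=+7,dy=+11->C
  (7,9):dx=+6,dy=+4->C; (7,10):dx=+4,dy=-6->D; (8,9):dx=-1,dy=-7->C; (8,10):dx=-3,dy=-17->C
  (9,10):dx=-2,dy=-10->C
Step 2: C = 28, D = 17, total pairs = 45.
Step 3: tau = (C - D)/(n(n-1)/2) = (28 - 17)/45 = 0.244444.
Step 4: Exact two-sided p-value (enumerate n! = 3628800 permutations of y under H0): p = 0.380720.
Step 5: alpha = 0.1. fail to reject H0.

tau_b = 0.2444 (C=28, D=17), p = 0.380720, fail to reject H0.


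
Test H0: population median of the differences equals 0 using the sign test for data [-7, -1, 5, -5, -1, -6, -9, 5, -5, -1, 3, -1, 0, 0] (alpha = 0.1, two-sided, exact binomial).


Step 1: Discard zero differences. Original n = 14; n_eff = number of nonzero differences = 12.
Nonzero differences (with sign): -7, -1, +5, -5, -1, -6, -9, +5, -5, -1, +3, -1
Step 2: Count signs: positive = 3, negative = 9.
Step 3: Under H0: P(positive) = 0.5, so the number of positives S ~ Bin(12, 0.5).
Step 4: Two-sided exact p-value = sum of Bin(12,0.5) probabilities at or below the observed probability = 0.145996.
Step 5: alpha = 0.1. fail to reject H0.

n_eff = 12, pos = 3, neg = 9, p = 0.145996, fail to reject H0.


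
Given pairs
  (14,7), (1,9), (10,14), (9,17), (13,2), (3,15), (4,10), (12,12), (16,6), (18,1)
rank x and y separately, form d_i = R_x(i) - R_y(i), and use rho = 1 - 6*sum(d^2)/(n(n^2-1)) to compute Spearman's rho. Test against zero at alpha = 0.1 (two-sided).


Step 1: Rank x and y separately (midranks; no ties here).
rank(x): 14->8, 1->1, 10->5, 9->4, 13->7, 3->2, 4->3, 12->6, 16->9, 18->10
rank(y): 7->4, 9->5, 14->8, 17->10, 2->2, 15->9, 10->6, 12->7, 6->3, 1->1
Step 2: d_i = R_x(i) - R_y(i); compute d_i^2.
  (8-4)^2=16, (1-5)^2=16, (5-8)^2=9, (4-10)^2=36, (7-2)^2=25, (2-9)^2=49, (3-6)^2=9, (6-7)^2=1, (9-3)^2=36, (10-1)^2=81
sum(d^2) = 278.
Step 3: rho = 1 - 6*278 / (10*(10^2 - 1)) = 1 - 1668/990 = -0.684848.
Step 4: Under H0, t = rho * sqrt((n-2)/(1-rho^2)) = -2.6583 ~ t(8).
Step 5: Two-sided p-value from the t-distribution with 8 df = 0.028883.
Step 6: alpha = 0.1. reject H0.

rho = -0.6848, p = 0.028883, reject H0 at alpha = 0.1.


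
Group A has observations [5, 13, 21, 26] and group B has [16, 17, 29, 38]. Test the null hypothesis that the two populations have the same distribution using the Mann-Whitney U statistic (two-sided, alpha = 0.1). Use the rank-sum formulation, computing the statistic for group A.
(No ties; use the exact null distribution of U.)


Step 1: Combine and sort all 8 observations; assign midranks.
sorted (value, group): (5,X), (13,X), (16,Y), (17,Y), (21,X), (26,X), (29,Y), (38,Y)
ranks: 5->1, 13->2, 16->3, 17->4, 21->5, 26->6, 29->7, 38->8
Step 2: Rank sum for X: R1 = 1 + 2 + 5 + 6 = 14.
Step 3: U_X = R1 - n1(n1+1)/2 = 14 - 4*5/2 = 14 - 10 = 4.
       U_Y = n1*n2 - U_X = 16 - 4 = 12.
Step 4: No ties, so the exact null distribution of U (based on enumerating the C(8,4) = 70 equally likely rank assignments) gives the two-sided p-value.
Step 5: p-value = 0.342857; compare to alpha = 0.1. fail to reject H0.

U_X = 4, p = 0.342857, fail to reject H0 at alpha = 0.1.


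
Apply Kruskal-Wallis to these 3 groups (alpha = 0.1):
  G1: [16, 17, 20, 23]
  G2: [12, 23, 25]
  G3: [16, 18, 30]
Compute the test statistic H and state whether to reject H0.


Step 1: Combine all N = 10 observations and assign midranks.
sorted (value, group, rank): (12,G2,1), (16,G1,2.5), (16,G3,2.5), (17,G1,4), (18,G3,5), (20,G1,6), (23,G1,7.5), (23,G2,7.5), (25,G2,9), (30,G3,10)
Step 2: Sum ranks within each group.
R_1 = 20 (n_1 = 4)
R_2 = 17.5 (n_2 = 3)
R_3 = 17.5 (n_3 = 3)
Step 3: H = 12/(N(N+1)) * sum(R_i^2/n_i) - 3(N+1)
     = 12/(10*11) * (20^2/4 + 17.5^2/3 + 17.5^2/3) - 3*11
     = 0.109091 * 304.167 - 33
     = 0.181818.
Step 4: Ties present; correction factor C = 1 - 12/(10^3 - 10) = 0.987879. Corrected H = 0.181818 / 0.987879 = 0.184049.
Step 5: Under H0, H ~ chi^2(2); p-value = 0.912083.
Step 6: alpha = 0.1. fail to reject H0.

H = 0.1840, df = 2, p = 0.912083, fail to reject H0.


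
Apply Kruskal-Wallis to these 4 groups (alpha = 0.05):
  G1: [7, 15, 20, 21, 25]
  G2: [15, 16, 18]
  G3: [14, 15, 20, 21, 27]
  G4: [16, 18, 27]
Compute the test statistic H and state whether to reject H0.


Step 1: Combine all N = 16 observations and assign midranks.
sorted (value, group, rank): (7,G1,1), (14,G3,2), (15,G1,4), (15,G2,4), (15,G3,4), (16,G2,6.5), (16,G4,6.5), (18,G2,8.5), (18,G4,8.5), (20,G1,10.5), (20,G3,10.5), (21,G1,12.5), (21,G3,12.5), (25,G1,14), (27,G3,15.5), (27,G4,15.5)
Step 2: Sum ranks within each group.
R_1 = 42 (n_1 = 5)
R_2 = 19 (n_2 = 3)
R_3 = 44.5 (n_3 = 5)
R_4 = 30.5 (n_4 = 3)
Step 3: H = 12/(N(N+1)) * sum(R_i^2/n_i) - 3(N+1)
     = 12/(16*17) * (42^2/5 + 19^2/3 + 44.5^2/5 + 30.5^2/3) - 3*17
     = 0.044118 * 1179.27 - 51
     = 1.026471.
Step 4: Ties present; correction factor C = 1 - 54/(16^3 - 16) = 0.986765. Corrected H = 1.026471 / 0.986765 = 1.040238.
Step 5: Under H0, H ~ chi^2(3); p-value = 0.791517.
Step 6: alpha = 0.05. fail to reject H0.

H = 1.0402, df = 3, p = 0.791517, fail to reject H0.


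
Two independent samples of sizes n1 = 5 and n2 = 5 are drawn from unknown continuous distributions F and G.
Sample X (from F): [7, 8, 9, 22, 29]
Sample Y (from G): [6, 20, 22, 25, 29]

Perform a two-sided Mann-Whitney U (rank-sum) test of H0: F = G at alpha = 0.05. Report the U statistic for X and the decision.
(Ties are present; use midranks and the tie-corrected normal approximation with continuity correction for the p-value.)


Step 1: Combine and sort all 10 observations; assign midranks.
sorted (value, group): (6,Y), (7,X), (8,X), (9,X), (20,Y), (22,X), (22,Y), (25,Y), (29,X), (29,Y)
ranks: 6->1, 7->2, 8->3, 9->4, 20->5, 22->6.5, 22->6.5, 25->8, 29->9.5, 29->9.5
Step 2: Rank sum for X: R1 = 2 + 3 + 4 + 6.5 + 9.5 = 25.
Step 3: U_X = R1 - n1(n1+1)/2 = 25 - 5*6/2 = 25 - 15 = 10.
       U_Y = n1*n2 - U_X = 25 - 10 = 15.
Step 4: Ties are present, so use the tie-corrected normal approximation (with continuity correction) for the p-value.
Step 5: p-value = 0.674236; compare to alpha = 0.05. fail to reject H0.

U_X = 10, p = 0.674236, fail to reject H0 at alpha = 0.05.


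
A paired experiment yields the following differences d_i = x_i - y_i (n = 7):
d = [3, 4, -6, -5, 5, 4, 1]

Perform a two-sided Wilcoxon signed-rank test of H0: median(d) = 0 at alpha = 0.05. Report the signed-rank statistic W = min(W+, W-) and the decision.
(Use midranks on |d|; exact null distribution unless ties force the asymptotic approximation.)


Step 1: Drop any zero differences (none here) and take |d_i|.
|d| = [3, 4, 6, 5, 5, 4, 1]
Step 2: Midrank |d_i| (ties get averaged ranks).
ranks: |3|->2, |4|->3.5, |6|->7, |5|->5.5, |5|->5.5, |4|->3.5, |1|->1
Step 3: Attach original signs; sum ranks with positive sign and with negative sign.
W+ = 2 + 3.5 + 5.5 + 3.5 + 1 = 15.5
W- = 7 + 5.5 = 12.5
(Check: W+ + W- = 28 should equal n(n+1)/2 = 28.)
Step 4: Test statistic W = min(W+, W-) = 12.5.
Step 5: Ties in |d|, so use the tie-corrected normal approximation.
        E[W] = n(n+1)/4 = 7*8/4 = 14.
        Tie groups: |d|=4 (t=2), |d|=5 (t=2); sum(t^3 - t) = 12.
        Var[W] = n(n+1)(2n+1)/24 - sum(t^3-t)/48 = 840/24 - 12/48 = 34.75.
        z = (W - E[W]) / sqrt(Var[W]) = (12.5 - 14) / 5.8949 = -0.2545.
        Two-sided p = 2*Phi(z) = 0.799143.
Step 6: alpha = 0.05. fail to reject H0.

W+ = 15.5, W- = 12.5, W = min = 12.5, p = 0.799143, fail to reject H0.


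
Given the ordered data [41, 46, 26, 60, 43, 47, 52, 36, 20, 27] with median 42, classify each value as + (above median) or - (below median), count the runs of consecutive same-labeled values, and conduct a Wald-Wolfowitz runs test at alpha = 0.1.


Step 1: Compute median = 42; label A = above, B = below.
Labels in order: BABAAAABBB  (n_A = 5, n_B = 5)
Step 2: Count runs R = 5.
Step 3: Under H0 (random ordering), E[R] = 2*n_A*n_B/(n_A+n_B) + 1 = 2*5*5/10 + 1 = 6.0000.
        Var[R] = 2*n_A*n_B*(2*n_A*n_B - n_A - n_B) / ((n_A+n_B)^2 * (n_A+n_B-1)) = 2000/900 = 2.2222.
        SD[R] = 1.4907.
Step 4: Continuity-corrected z = (R + 0.5 - E[R]) / SD[R] = (5 + 0.5 - 6.0000) / 1.4907 = -0.3354.
Step 5: Two-sided p-value via normal approximation = 2*(1 - Phi(|z|)) = 0.737316.
Step 6: alpha = 0.1. fail to reject H0.

R = 5, z = -0.3354, p = 0.737316, fail to reject H0.


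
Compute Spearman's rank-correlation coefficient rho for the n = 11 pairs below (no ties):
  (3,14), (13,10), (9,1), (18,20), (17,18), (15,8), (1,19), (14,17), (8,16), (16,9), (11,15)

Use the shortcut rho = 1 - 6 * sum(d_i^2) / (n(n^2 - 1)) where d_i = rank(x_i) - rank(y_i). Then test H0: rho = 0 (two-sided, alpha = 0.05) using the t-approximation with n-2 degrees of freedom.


Step 1: Rank x and y separately (midranks; no ties here).
rank(x): 3->2, 13->6, 9->4, 18->11, 17->10, 15->8, 1->1, 14->7, 8->3, 16->9, 11->5
rank(y): 14->5, 10->4, 1->1, 20->11, 18->9, 8->2, 19->10, 17->8, 16->7, 9->3, 15->6
Step 2: d_i = R_x(i) - R_y(i); compute d_i^2.
  (2-5)^2=9, (6-4)^2=4, (4-1)^2=9, (11-11)^2=0, (10-9)^2=1, (8-2)^2=36, (1-10)^2=81, (7-8)^2=1, (3-7)^2=16, (9-3)^2=36, (5-6)^2=1
sum(d^2) = 194.
Step 3: rho = 1 - 6*194 / (11*(11^2 - 1)) = 1 - 1164/1320 = 0.118182.
Step 4: Under H0, t = rho * sqrt((n-2)/(1-rho^2)) = 0.3570 ~ t(9).
Step 5: Two-sided p-value from the t-distribution with 9 df = 0.729285.
Step 6: alpha = 0.05. fail to reject H0.

rho = 0.1182, p = 0.729285, fail to reject H0 at alpha = 0.05.


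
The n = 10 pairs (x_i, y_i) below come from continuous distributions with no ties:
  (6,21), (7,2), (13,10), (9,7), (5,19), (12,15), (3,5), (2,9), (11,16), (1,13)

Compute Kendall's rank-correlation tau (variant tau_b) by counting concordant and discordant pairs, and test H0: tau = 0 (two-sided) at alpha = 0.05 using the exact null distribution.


Step 1: Enumerate the 45 unordered pairs (i,j) with i<j and classify each by sign(x_j-x_i) * sign(y_j-y_i).
  (1,2):dx=+1,dy=-19->D; (1,3):dx=+7,dy=-11->D; (1,4):dx=+3,dy=-14->D; (1,5):dx=-1,dy=-2->C
  (1,6):dx=+6,dy=-6->D; (1,7):dx=-3,dy=-16->C; (1,8):dx=-4,dy=-12->C; (1,9):dx=+5,dy=-5->D
  (1,10):dx=-5,dy=-8->C; (2,3):dx=+6,dy=+8->C; (2,4):dx=+2,dy=+5->C; (2,5):dx=-2,dy=+17->D
  (2,6):dx=+5,dy=+13->C; (2,7):dx=-4,dy=+3->D; (2,8):dx=-5,dy=+7->D; (2,9):dx=+4,dy=+14->C
  (2,10):dx=-6,dy=+11->D; (3,4):dx=-4,dy=-3->C; (3,5):dx=-8,dy=+9->D; (3,6):dx=-1,dy=+5->D
  (3,7):dx=-10,dy=-5->C; (3,8):dx=-11,dy=-1->C; (3,9):dx=-2,dy=+6->D; (3,10):dx=-12,dy=+3->D
  (4,5):dx=-4,dy=+12->D; (4,6):dx=+3,dy=+8->C; (4,7):dx=-6,dy=-2->C; (4,8):dx=-7,dy=+2->D
  (4,9):dx=+2,dy=+9->C; (4,10):dx=-8,dy=+6->D; (5,6):dx=+7,dy=-4->D; (5,7):dx=-2,dy=-14->C
  (5,8):dx=-3,dy=-10->C; (5,9):dx=+6,dy=-3->D; (5,10):dx=-4,dy=-6->C; (6,7):dx=-9,dy=-10->C
  (6,8):dx=-10,dy=-6->C; (6,9):dx=-1,dy=+1->D; (6,10):dx=-11,dy=-2->C; (7,8):dx=-1,dy=+4->D
  (7,9):dx=+8,dy=+11->C; (7,10):dx=-2,dy=+8->D; (8,9):dx=+9,dy=+7->C; (8,10):dx=-1,dy=+4->D
  (9,10):dx=-10,dy=-3->C
Step 2: C = 23, D = 22, total pairs = 45.
Step 3: tau = (C - D)/(n(n-1)/2) = (23 - 22)/45 = 0.022222.
Step 4: Exact two-sided p-value (enumerate n! = 3628800 permutations of y under H0): p = 1.000000.
Step 5: alpha = 0.05. fail to reject H0.

tau_b = 0.0222 (C=23, D=22), p = 1.000000, fail to reject H0.


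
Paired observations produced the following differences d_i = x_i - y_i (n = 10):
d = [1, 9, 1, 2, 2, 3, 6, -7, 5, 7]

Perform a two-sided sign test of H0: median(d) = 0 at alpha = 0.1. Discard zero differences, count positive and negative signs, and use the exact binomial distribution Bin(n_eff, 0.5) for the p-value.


Step 1: Discard zero differences. Original n = 10; n_eff = number of nonzero differences = 10.
Nonzero differences (with sign): +1, +9, +1, +2, +2, +3, +6, -7, +5, +7
Step 2: Count signs: positive = 9, negative = 1.
Step 3: Under H0: P(positive) = 0.5, so the number of positives S ~ Bin(10, 0.5).
Step 4: Two-sided exact p-value = sum of Bin(10,0.5) probabilities at or below the observed probability = 0.021484.
Step 5: alpha = 0.1. reject H0.

n_eff = 10, pos = 9, neg = 1, p = 0.021484, reject H0.


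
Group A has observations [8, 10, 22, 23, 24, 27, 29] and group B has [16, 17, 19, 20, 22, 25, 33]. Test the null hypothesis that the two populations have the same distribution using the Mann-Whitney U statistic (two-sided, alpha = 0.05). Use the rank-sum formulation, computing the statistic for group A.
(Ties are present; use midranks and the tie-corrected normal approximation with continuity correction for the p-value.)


Step 1: Combine and sort all 14 observations; assign midranks.
sorted (value, group): (8,X), (10,X), (16,Y), (17,Y), (19,Y), (20,Y), (22,X), (22,Y), (23,X), (24,X), (25,Y), (27,X), (29,X), (33,Y)
ranks: 8->1, 10->2, 16->3, 17->4, 19->5, 20->6, 22->7.5, 22->7.5, 23->9, 24->10, 25->11, 27->12, 29->13, 33->14
Step 2: Rank sum for X: R1 = 1 + 2 + 7.5 + 9 + 10 + 12 + 13 = 54.5.
Step 3: U_X = R1 - n1(n1+1)/2 = 54.5 - 7*8/2 = 54.5 - 28 = 26.5.
       U_Y = n1*n2 - U_X = 49 - 26.5 = 22.5.
Step 4: Ties are present, so use the tie-corrected normal approximation (with continuity correction) for the p-value.
Step 5: p-value = 0.847841; compare to alpha = 0.05. fail to reject H0.

U_X = 26.5, p = 0.847841, fail to reject H0 at alpha = 0.05.


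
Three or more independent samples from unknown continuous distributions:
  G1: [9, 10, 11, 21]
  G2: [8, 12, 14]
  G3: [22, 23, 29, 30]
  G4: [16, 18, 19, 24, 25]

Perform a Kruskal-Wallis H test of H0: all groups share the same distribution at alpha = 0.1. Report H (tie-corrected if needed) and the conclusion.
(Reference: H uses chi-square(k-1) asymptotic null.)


Step 1: Combine all N = 16 observations and assign midranks.
sorted (value, group, rank): (8,G2,1), (9,G1,2), (10,G1,3), (11,G1,4), (12,G2,5), (14,G2,6), (16,G4,7), (18,G4,8), (19,G4,9), (21,G1,10), (22,G3,11), (23,G3,12), (24,G4,13), (25,G4,14), (29,G3,15), (30,G3,16)
Step 2: Sum ranks within each group.
R_1 = 19 (n_1 = 4)
R_2 = 12 (n_2 = 3)
R_3 = 54 (n_3 = 4)
R_4 = 51 (n_4 = 5)
Step 3: H = 12/(N(N+1)) * sum(R_i^2/n_i) - 3(N+1)
     = 12/(16*17) * (19^2/4 + 12^2/3 + 54^2/4 + 51^2/5) - 3*17
     = 0.044118 * 1387.45 - 51
     = 10.211029.
Step 4: No ties, so H is used without correction.
Step 5: Under H0, H ~ chi^2(3); p-value = 0.016855.
Step 6: alpha = 0.1. reject H0.

H = 10.2110, df = 3, p = 0.016855, reject H0.


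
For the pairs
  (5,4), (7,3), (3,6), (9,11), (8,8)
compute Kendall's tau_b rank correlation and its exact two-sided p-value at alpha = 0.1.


Step 1: Enumerate the 10 unordered pairs (i,j) with i<j and classify each by sign(x_j-x_i) * sign(y_j-y_i).
  (1,2):dx=+2,dy=-1->D; (1,3):dx=-2,dy=+2->D; (1,4):dx=+4,dy=+7->C; (1,5):dx=+3,dy=+4->C
  (2,3):dx=-4,dy=+3->D; (2,4):dx=+2,dy=+8->C; (2,5):dx=+1,dy=+5->C; (3,4):dx=+6,dy=+5->C
  (3,5):dx=+5,dy=+2->C; (4,5):dx=-1,dy=-3->C
Step 2: C = 7, D = 3, total pairs = 10.
Step 3: tau = (C - D)/(n(n-1)/2) = (7 - 3)/10 = 0.400000.
Step 4: Exact two-sided p-value (enumerate n! = 120 permutations of y under H0): p = 0.483333.
Step 5: alpha = 0.1. fail to reject H0.

tau_b = 0.4000 (C=7, D=3), p = 0.483333, fail to reject H0.


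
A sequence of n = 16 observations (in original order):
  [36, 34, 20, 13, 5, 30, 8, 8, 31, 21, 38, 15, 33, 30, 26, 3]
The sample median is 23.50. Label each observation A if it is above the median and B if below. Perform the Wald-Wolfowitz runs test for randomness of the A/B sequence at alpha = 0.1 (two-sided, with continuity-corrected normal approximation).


Step 1: Compute median = 23.50; label A = above, B = below.
Labels in order: AABBBABBABABAAAB  (n_A = 8, n_B = 8)
Step 2: Count runs R = 10.
Step 3: Under H0 (random ordering), E[R] = 2*n_A*n_B/(n_A+n_B) + 1 = 2*8*8/16 + 1 = 9.0000.
        Var[R] = 2*n_A*n_B*(2*n_A*n_B - n_A - n_B) / ((n_A+n_B)^2 * (n_A+n_B-1)) = 14336/3840 = 3.7333.
        SD[R] = 1.9322.
Step 4: Continuity-corrected z = (R - 0.5 - E[R]) / SD[R] = (10 - 0.5 - 9.0000) / 1.9322 = 0.2588.
Step 5: Two-sided p-value via normal approximation = 2*(1 - Phi(|z|)) = 0.795809.
Step 6: alpha = 0.1. fail to reject H0.

R = 10, z = 0.2588, p = 0.795809, fail to reject H0.


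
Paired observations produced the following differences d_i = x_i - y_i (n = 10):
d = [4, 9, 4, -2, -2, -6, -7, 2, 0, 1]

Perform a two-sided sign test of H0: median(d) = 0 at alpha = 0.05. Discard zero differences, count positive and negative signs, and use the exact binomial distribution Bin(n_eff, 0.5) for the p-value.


Step 1: Discard zero differences. Original n = 10; n_eff = number of nonzero differences = 9.
Nonzero differences (with sign): +4, +9, +4, -2, -2, -6, -7, +2, +1
Step 2: Count signs: positive = 5, negative = 4.
Step 3: Under H0: P(positive) = 0.5, so the number of positives S ~ Bin(9, 0.5).
Step 4: Two-sided exact p-value = sum of Bin(9,0.5) probabilities at or below the observed probability = 1.000000.
Step 5: alpha = 0.05. fail to reject H0.

n_eff = 9, pos = 5, neg = 4, p = 1.000000, fail to reject H0.


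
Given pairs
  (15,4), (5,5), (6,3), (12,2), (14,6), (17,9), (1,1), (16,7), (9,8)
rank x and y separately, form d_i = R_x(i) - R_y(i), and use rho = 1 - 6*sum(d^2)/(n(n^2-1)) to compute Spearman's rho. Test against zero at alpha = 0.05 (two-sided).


Step 1: Rank x and y separately (midranks; no ties here).
rank(x): 15->7, 5->2, 6->3, 12->5, 14->6, 17->9, 1->1, 16->8, 9->4
rank(y): 4->4, 5->5, 3->3, 2->2, 6->6, 9->9, 1->1, 7->7, 8->8
Step 2: d_i = R_x(i) - R_y(i); compute d_i^2.
  (7-4)^2=9, (2-5)^2=9, (3-3)^2=0, (5-2)^2=9, (6-6)^2=0, (9-9)^2=0, (1-1)^2=0, (8-7)^2=1, (4-8)^2=16
sum(d^2) = 44.
Step 3: rho = 1 - 6*44 / (9*(9^2 - 1)) = 1 - 264/720 = 0.633333.
Step 4: Under H0, t = rho * sqrt((n-2)/(1-rho^2)) = 2.1653 ~ t(7).
Step 5: Two-sided p-value from the t-distribution with 7 df = 0.067086.
Step 6: alpha = 0.05. fail to reject H0.

rho = 0.6333, p = 0.067086, fail to reject H0 at alpha = 0.05.


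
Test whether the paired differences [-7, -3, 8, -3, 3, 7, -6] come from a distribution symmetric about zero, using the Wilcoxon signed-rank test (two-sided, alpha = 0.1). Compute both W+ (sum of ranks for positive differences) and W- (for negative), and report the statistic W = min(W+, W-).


Step 1: Drop any zero differences (none here) and take |d_i|.
|d| = [7, 3, 8, 3, 3, 7, 6]
Step 2: Midrank |d_i| (ties get averaged ranks).
ranks: |7|->5.5, |3|->2, |8|->7, |3|->2, |3|->2, |7|->5.5, |6|->4
Step 3: Attach original signs; sum ranks with positive sign and with negative sign.
W+ = 7 + 2 + 5.5 = 14.5
W- = 5.5 + 2 + 2 + 4 = 13.5
(Check: W+ + W- = 28 should equal n(n+1)/2 = 28.)
Step 4: Test statistic W = min(W+, W-) = 13.5.
Step 5: Ties in |d|, so use the tie-corrected normal approximation.
        E[W] = n(n+1)/4 = 7*8/4 = 14.
        Tie groups: |d|=3 (t=3), |d|=7 (t=2); sum(t^3 - t) = 30.
        Var[W] = n(n+1)(2n+1)/24 - sum(t^3-t)/48 = 840/24 - 30/48 = 34.375.
        z = (W - E[W]) / sqrt(Var[W]) = (13.5 - 14) / 5.8630 = -0.0853.
        Two-sided p = 2*Phi(z) = 0.932039.
Step 6: alpha = 0.1. fail to reject H0.

W+ = 14.5, W- = 13.5, W = min = 13.5, p = 0.932039, fail to reject H0.


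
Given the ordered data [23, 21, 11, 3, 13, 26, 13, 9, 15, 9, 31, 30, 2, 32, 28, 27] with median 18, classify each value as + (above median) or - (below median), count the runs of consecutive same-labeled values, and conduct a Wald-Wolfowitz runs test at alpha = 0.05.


Step 1: Compute median = 18; label A = above, B = below.
Labels in order: AABBBABBBBAABAAA  (n_A = 8, n_B = 8)
Step 2: Count runs R = 7.
Step 3: Under H0 (random ordering), E[R] = 2*n_A*n_B/(n_A+n_B) + 1 = 2*8*8/16 + 1 = 9.0000.
        Var[R] = 2*n_A*n_B*(2*n_A*n_B - n_A - n_B) / ((n_A+n_B)^2 * (n_A+n_B-1)) = 14336/3840 = 3.7333.
        SD[R] = 1.9322.
Step 4: Continuity-corrected z = (R + 0.5 - E[R]) / SD[R] = (7 + 0.5 - 9.0000) / 1.9322 = -0.7763.
Step 5: Two-sided p-value via normal approximation = 2*(1 - Phi(|z|)) = 0.437558.
Step 6: alpha = 0.05. fail to reject H0.

R = 7, z = -0.7763, p = 0.437558, fail to reject H0.


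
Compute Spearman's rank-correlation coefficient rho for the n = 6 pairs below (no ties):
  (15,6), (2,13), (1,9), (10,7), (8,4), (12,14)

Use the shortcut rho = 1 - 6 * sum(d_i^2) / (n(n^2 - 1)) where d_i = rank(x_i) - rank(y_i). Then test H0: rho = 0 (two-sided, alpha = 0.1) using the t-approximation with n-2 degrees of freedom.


Step 1: Rank x and y separately (midranks; no ties here).
rank(x): 15->6, 2->2, 1->1, 10->4, 8->3, 12->5
rank(y): 6->2, 13->5, 9->4, 7->3, 4->1, 14->6
Step 2: d_i = R_x(i) - R_y(i); compute d_i^2.
  (6-2)^2=16, (2-5)^2=9, (1-4)^2=9, (4-3)^2=1, (3-1)^2=4, (5-6)^2=1
sum(d^2) = 40.
Step 3: rho = 1 - 6*40 / (6*(6^2 - 1)) = 1 - 240/210 = -0.142857.
Step 4: Under H0, t = rho * sqrt((n-2)/(1-rho^2)) = -0.2887 ~ t(4).
Step 5: Two-sided p-value from the t-distribution with 4 df = 0.787172.
Step 6: alpha = 0.1. fail to reject H0.

rho = -0.1429, p = 0.787172, fail to reject H0 at alpha = 0.1.


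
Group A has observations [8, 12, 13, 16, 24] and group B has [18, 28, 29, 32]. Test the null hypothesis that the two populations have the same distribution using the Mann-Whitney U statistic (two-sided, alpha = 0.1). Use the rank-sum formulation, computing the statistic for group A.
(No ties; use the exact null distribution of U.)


Step 1: Combine and sort all 9 observations; assign midranks.
sorted (value, group): (8,X), (12,X), (13,X), (16,X), (18,Y), (24,X), (28,Y), (29,Y), (32,Y)
ranks: 8->1, 12->2, 13->3, 16->4, 18->5, 24->6, 28->7, 29->8, 32->9
Step 2: Rank sum for X: R1 = 1 + 2 + 3 + 4 + 6 = 16.
Step 3: U_X = R1 - n1(n1+1)/2 = 16 - 5*6/2 = 16 - 15 = 1.
       U_Y = n1*n2 - U_X = 20 - 1 = 19.
Step 4: No ties, so the exact null distribution of U (based on enumerating the C(9,5) = 126 equally likely rank assignments) gives the two-sided p-value.
Step 5: p-value = 0.031746; compare to alpha = 0.1. reject H0.

U_X = 1, p = 0.031746, reject H0 at alpha = 0.1.


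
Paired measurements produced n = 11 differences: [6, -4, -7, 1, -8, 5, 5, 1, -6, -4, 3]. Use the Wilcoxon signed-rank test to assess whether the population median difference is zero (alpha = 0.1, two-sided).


Step 1: Drop any zero differences (none here) and take |d_i|.
|d| = [6, 4, 7, 1, 8, 5, 5, 1, 6, 4, 3]
Step 2: Midrank |d_i| (ties get averaged ranks).
ranks: |6|->8.5, |4|->4.5, |7|->10, |1|->1.5, |8|->11, |5|->6.5, |5|->6.5, |1|->1.5, |6|->8.5, |4|->4.5, |3|->3
Step 3: Attach original signs; sum ranks with positive sign and with negative sign.
W+ = 8.5 + 1.5 + 6.5 + 6.5 + 1.5 + 3 = 27.5
W- = 4.5 + 10 + 11 + 8.5 + 4.5 = 38.5
(Check: W+ + W- = 66 should equal n(n+1)/2 = 66.)
Step 4: Test statistic W = min(W+, W-) = 27.5.
Step 5: Ties in |d|, so use the tie-corrected normal approximation.
        E[W] = n(n+1)/4 = 11*12/4 = 33.
        Tie groups: |d|=1 (t=2), |d|=4 (t=2), |d|=5 (t=2), |d|=6 (t=2); sum(t^3 - t) = 24.
        Var[W] = n(n+1)(2n+1)/24 - sum(t^3-t)/48 = 3036/24 - 24/48 = 126.
        z = (W - E[W]) / sqrt(Var[W]) = (27.5 - 33) / 11.2250 = -0.4900.
        Two-sided p = 2*Phi(z) = 0.624149.
Step 6: alpha = 0.1. fail to reject H0.

W+ = 27.5, W- = 38.5, W = min = 27.5, p = 0.624149, fail to reject H0.


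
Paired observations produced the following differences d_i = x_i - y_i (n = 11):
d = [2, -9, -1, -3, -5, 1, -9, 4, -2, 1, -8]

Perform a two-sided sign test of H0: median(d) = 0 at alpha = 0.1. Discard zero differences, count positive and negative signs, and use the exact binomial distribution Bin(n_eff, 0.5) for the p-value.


Step 1: Discard zero differences. Original n = 11; n_eff = number of nonzero differences = 11.
Nonzero differences (with sign): +2, -9, -1, -3, -5, +1, -9, +4, -2, +1, -8
Step 2: Count signs: positive = 4, negative = 7.
Step 3: Under H0: P(positive) = 0.5, so the number of positives S ~ Bin(11, 0.5).
Step 4: Two-sided exact p-value = sum of Bin(11,0.5) probabilities at or below the observed probability = 0.548828.
Step 5: alpha = 0.1. fail to reject H0.

n_eff = 11, pos = 4, neg = 7, p = 0.548828, fail to reject H0.


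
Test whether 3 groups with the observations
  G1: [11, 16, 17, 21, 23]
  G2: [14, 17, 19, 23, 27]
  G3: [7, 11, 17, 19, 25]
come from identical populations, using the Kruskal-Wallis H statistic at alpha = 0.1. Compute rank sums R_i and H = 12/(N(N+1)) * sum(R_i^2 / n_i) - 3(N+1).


Step 1: Combine all N = 15 observations and assign midranks.
sorted (value, group, rank): (7,G3,1), (11,G1,2.5), (11,G3,2.5), (14,G2,4), (16,G1,5), (17,G1,7), (17,G2,7), (17,G3,7), (19,G2,9.5), (19,G3,9.5), (21,G1,11), (23,G1,12.5), (23,G2,12.5), (25,G3,14), (27,G2,15)
Step 2: Sum ranks within each group.
R_1 = 38 (n_1 = 5)
R_2 = 48 (n_2 = 5)
R_3 = 34 (n_3 = 5)
Step 3: H = 12/(N(N+1)) * sum(R_i^2/n_i) - 3(N+1)
     = 12/(15*16) * (38^2/5 + 48^2/5 + 34^2/5) - 3*16
     = 0.050000 * 980.8 - 48
     = 1.040000.
Step 4: Ties present; correction factor C = 1 - 42/(15^3 - 15) = 0.987500. Corrected H = 1.040000 / 0.987500 = 1.053165.
Step 5: Under H0, H ~ chi^2(2); p-value = 0.590620.
Step 6: alpha = 0.1. fail to reject H0.

H = 1.0532, df = 2, p = 0.590620, fail to reject H0.


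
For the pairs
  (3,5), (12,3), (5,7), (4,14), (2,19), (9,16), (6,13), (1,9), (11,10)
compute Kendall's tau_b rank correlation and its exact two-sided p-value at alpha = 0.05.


Step 1: Enumerate the 36 unordered pairs (i,j) with i<j and classify each by sign(x_j-x_i) * sign(y_j-y_i).
  (1,2):dx=+9,dy=-2->D; (1,3):dx=+2,dy=+2->C; (1,4):dx=+1,dy=+9->C; (1,5):dx=-1,dy=+14->D
  (1,6):dx=+6,dy=+11->C; (1,7):dx=+3,dy=+8->C; (1,8):dx=-2,dy=+4->D; (1,9):dx=+8,dy=+5->C
  (2,3):dx=-7,dy=+4->D; (2,4):dx=-8,dy=+11->D; (2,5):dx=-10,dy=+16->D; (2,6):dx=-3,dy=+13->D
  (2,7):dx=-6,dy=+10->D; (2,8):dx=-11,dy=+6->D; (2,9):dx=-1,dy=+7->D; (3,4):dx=-1,dy=+7->D
  (3,5):dx=-3,dy=+12->D; (3,6):dx=+4,dy=+9->C; (3,7):dx=+1,dy=+6->C; (3,8):dx=-4,dy=+2->D
  (3,9):dx=+6,dy=+3->C; (4,5):dx=-2,dy=+5->D; (4,6):dx=+5,dy=+2->C; (4,7):dx=+2,dy=-1->D
  (4,8):dx=-3,dy=-5->C; (4,9):dx=+7,dy=-4->D; (5,6):dx=+7,dy=-3->D; (5,7):dx=+4,dy=-6->D
  (5,8):dx=-1,dy=-10->C; (5,9):dx=+9,dy=-9->D; (6,7):dx=-3,dy=-3->C; (6,8):dx=-8,dy=-7->C
  (6,9):dx=+2,dy=-6->D; (7,8):dx=-5,dy=-4->C; (7,9):dx=+5,dy=-3->D; (8,9):dx=+10,dy=+1->C
Step 2: C = 15, D = 21, total pairs = 36.
Step 3: tau = (C - D)/(n(n-1)/2) = (15 - 21)/36 = -0.166667.
Step 4: Exact two-sided p-value (enumerate n! = 362880 permutations of y under H0): p = 0.612202.
Step 5: alpha = 0.05. fail to reject H0.

tau_b = -0.1667 (C=15, D=21), p = 0.612202, fail to reject H0.


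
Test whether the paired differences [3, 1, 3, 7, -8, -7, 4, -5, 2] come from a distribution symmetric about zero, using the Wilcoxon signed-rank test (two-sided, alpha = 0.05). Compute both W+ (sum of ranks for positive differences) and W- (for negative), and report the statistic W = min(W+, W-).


Step 1: Drop any zero differences (none here) and take |d_i|.
|d| = [3, 1, 3, 7, 8, 7, 4, 5, 2]
Step 2: Midrank |d_i| (ties get averaged ranks).
ranks: |3|->3.5, |1|->1, |3|->3.5, |7|->7.5, |8|->9, |7|->7.5, |4|->5, |5|->6, |2|->2
Step 3: Attach original signs; sum ranks with positive sign and with negative sign.
W+ = 3.5 + 1 + 3.5 + 7.5 + 5 + 2 = 22.5
W- = 9 + 7.5 + 6 = 22.5
(Check: W+ + W- = 45 should equal n(n+1)/2 = 45.)
Step 4: Test statistic W = min(W+, W-) = 22.5.
Step 5: Ties in |d|, so use the tie-corrected normal approximation.
        E[W] = n(n+1)/4 = 9*10/4 = 22.5.
        Tie groups: |d|=3 (t=2), |d|=7 (t=2); sum(t^3 - t) = 12.
        Var[W] = n(n+1)(2n+1)/24 - sum(t^3-t)/48 = 1710/24 - 12/48 = 71.
        z = (W - E[W]) / sqrt(Var[W]) = (22.5 - 22.5) / 8.4261 = 0.0000.
        Two-sided p = 2*Phi(z) = 1.000000.
Step 6: alpha = 0.05. fail to reject H0.

W+ = 22.5, W- = 22.5, W = min = 22.5, p = 1.000000, fail to reject H0.
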